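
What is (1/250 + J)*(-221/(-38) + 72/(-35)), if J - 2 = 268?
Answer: 48205357/47500 ≈ 1014.8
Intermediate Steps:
J = 270 (J = 2 + 268 = 270)
(1/250 + J)*(-221/(-38) + 72/(-35)) = (1/250 + 270)*(-221/(-38) + 72/(-35)) = (1/250 + 270)*(-221*(-1/38) + 72*(-1/35)) = 67501*(221/38 - 72/35)/250 = (67501/250)*(4999/1330) = 48205357/47500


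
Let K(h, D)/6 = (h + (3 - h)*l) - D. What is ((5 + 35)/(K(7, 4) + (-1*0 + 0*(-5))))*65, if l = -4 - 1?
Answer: 1300/69 ≈ 18.841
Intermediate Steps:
l = -5
K(h, D) = -90 - 6*D + 36*h (K(h, D) = 6*((h + (3 - h)*(-5)) - D) = 6*((h + (-15 + 5*h)) - D) = 6*((-15 + 6*h) - D) = 6*(-15 - D + 6*h) = -90 - 6*D + 36*h)
((5 + 35)/(K(7, 4) + (-1*0 + 0*(-5))))*65 = ((5 + 35)/((-90 - 6*4 + 36*7) + (-1*0 + 0*(-5))))*65 = (40/((-90 - 24 + 252) + (0 + 0)))*65 = (40/(138 + 0))*65 = (40/138)*65 = (40*(1/138))*65 = (20/69)*65 = 1300/69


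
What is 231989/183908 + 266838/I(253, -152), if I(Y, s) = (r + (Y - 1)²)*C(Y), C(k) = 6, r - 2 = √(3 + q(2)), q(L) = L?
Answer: 1455026222436563/741703176597148 - 44473*√5/4033012031 ≈ 1.9617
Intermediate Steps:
r = 2 + √5 (r = 2 + √(3 + 2) = 2 + √5 ≈ 4.2361)
I(Y, s) = 12 + 6*√5 + 6*(-1 + Y)² (I(Y, s) = ((2 + √5) + (Y - 1)²)*6 = ((2 + √5) + (-1 + Y)²)*6 = (2 + √5 + (-1 + Y)²)*6 = 12 + 6*√5 + 6*(-1 + Y)²)
231989/183908 + 266838/I(253, -152) = 231989/183908 + 266838/(12 + 6*√5 + 6*(-1 + 253)²) = 231989*(1/183908) + 266838/(12 + 6*√5 + 6*252²) = 231989/183908 + 266838/(12 + 6*√5 + 6*63504) = 231989/183908 + 266838/(12 + 6*√5 + 381024) = 231989/183908 + 266838/(381036 + 6*√5)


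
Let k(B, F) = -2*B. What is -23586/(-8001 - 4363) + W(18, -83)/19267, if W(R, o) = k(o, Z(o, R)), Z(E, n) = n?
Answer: 228241943/119108594 ≈ 1.9163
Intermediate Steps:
W(R, o) = -2*o
-23586/(-8001 - 4363) + W(18, -83)/19267 = -23586/(-8001 - 4363) - 2*(-83)/19267 = -23586/(-12364) + 166*(1/19267) = -23586*(-1/12364) + 166/19267 = 11793/6182 + 166/19267 = 228241943/119108594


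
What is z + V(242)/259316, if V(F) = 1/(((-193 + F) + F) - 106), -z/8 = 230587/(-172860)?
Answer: 4424822497051/414634614780 ≈ 10.672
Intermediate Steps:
z = 461174/43215 (z = -1844696/(-172860) = -1844696*(-1)/172860 = -8*(-230587/172860) = 461174/43215 ≈ 10.672)
V(F) = 1/(-299 + 2*F) (V(F) = 1/((-193 + 2*F) - 106) = 1/(-299 + 2*F))
z + V(242)/259316 = 461174/43215 + 1/((-299 + 2*242)*259316) = 461174/43215 + (1/259316)/(-299 + 484) = 461174/43215 + (1/259316)/185 = 461174/43215 + (1/185)*(1/259316) = 461174/43215 + 1/47973460 = 4424822497051/414634614780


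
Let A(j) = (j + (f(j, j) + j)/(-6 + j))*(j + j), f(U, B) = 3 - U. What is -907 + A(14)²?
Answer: 644397/4 ≈ 1.6110e+5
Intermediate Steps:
A(j) = 2*j*(j + 3/(-6 + j)) (A(j) = (j + ((3 - j) + j)/(-6 + j))*(j + j) = (j + 3/(-6 + j))*(2*j) = 2*j*(j + 3/(-6 + j)))
-907 + A(14)² = -907 + (2*14*(3 + 14² - 6*14)/(-6 + 14))² = -907 + (2*14*(3 + 196 - 84)/8)² = -907 + (2*14*(⅛)*115)² = -907 + (805/2)² = -907 + 648025/4 = 644397/4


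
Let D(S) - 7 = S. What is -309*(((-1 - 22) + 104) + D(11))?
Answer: -30591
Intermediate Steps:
D(S) = 7 + S
-309*(((-1 - 22) + 104) + D(11)) = -309*(((-1 - 22) + 104) + (7 + 11)) = -309*((-23 + 104) + 18) = -309*(81 + 18) = -309*99 = -30591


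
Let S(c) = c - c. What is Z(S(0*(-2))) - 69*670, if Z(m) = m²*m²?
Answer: -46230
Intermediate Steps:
S(c) = 0
Z(m) = m⁴
Z(S(0*(-2))) - 69*670 = 0⁴ - 69*670 = 0 - 1*46230 = 0 - 46230 = -46230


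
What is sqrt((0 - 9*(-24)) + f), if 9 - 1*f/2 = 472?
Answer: I*sqrt(710) ≈ 26.646*I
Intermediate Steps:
f = -926 (f = 18 - 2*472 = 18 - 944 = -926)
sqrt((0 - 9*(-24)) + f) = sqrt((0 - 9*(-24)) - 926) = sqrt((0 + 216) - 926) = sqrt(216 - 926) = sqrt(-710) = I*sqrt(710)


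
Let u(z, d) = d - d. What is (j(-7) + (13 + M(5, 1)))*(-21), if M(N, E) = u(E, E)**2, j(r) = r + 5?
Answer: -231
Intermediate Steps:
j(r) = 5 + r
u(z, d) = 0
M(N, E) = 0 (M(N, E) = 0**2 = 0)
(j(-7) + (13 + M(5, 1)))*(-21) = ((5 - 7) + (13 + 0))*(-21) = (-2 + 13)*(-21) = 11*(-21) = -231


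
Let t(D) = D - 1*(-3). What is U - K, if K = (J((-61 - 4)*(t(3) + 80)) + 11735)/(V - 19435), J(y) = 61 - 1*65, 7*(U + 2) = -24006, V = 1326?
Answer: -62128009/18109 ≈ -3430.8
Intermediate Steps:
U = -24020/7 (U = -2 + (⅐)*(-24006) = -2 - 24006/7 = -24020/7 ≈ -3431.4)
t(D) = 3 + D (t(D) = D + 3 = 3 + D)
J(y) = -4 (J(y) = 61 - 65 = -4)
K = -11731/18109 (K = (-4 + 11735)/(1326 - 19435) = 11731/(-18109) = 11731*(-1/18109) = -11731/18109 ≈ -0.64780)
U - K = -24020/7 - 1*(-11731/18109) = -24020/7 + 11731/18109 = -62128009/18109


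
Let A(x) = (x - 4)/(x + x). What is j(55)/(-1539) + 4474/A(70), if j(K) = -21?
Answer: 53553857/5643 ≈ 9490.3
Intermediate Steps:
A(x) = (-4 + x)/(2*x) (A(x) = (-4 + x)/((2*x)) = (-4 + x)*(1/(2*x)) = (-4 + x)/(2*x))
j(55)/(-1539) + 4474/A(70) = -21/(-1539) + 4474/(((½)*(-4 + 70)/70)) = -21*(-1/1539) + 4474/(((½)*(1/70)*66)) = 7/513 + 4474/(33/70) = 7/513 + 4474*(70/33) = 7/513 + 313180/33 = 53553857/5643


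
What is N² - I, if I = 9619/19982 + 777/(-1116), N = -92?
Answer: 31458541063/3716652 ≈ 8464.2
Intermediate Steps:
I = -798535/3716652 (I = 9619*(1/19982) + 777*(-1/1116) = 9619/19982 - 259/372 = -798535/3716652 ≈ -0.21485)
N² - I = (-92)² - 1*(-798535/3716652) = 8464 + 798535/3716652 = 31458541063/3716652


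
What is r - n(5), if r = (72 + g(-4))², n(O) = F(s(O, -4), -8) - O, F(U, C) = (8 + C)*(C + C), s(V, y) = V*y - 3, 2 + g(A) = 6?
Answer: 5781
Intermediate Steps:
g(A) = 4 (g(A) = -2 + 6 = 4)
s(V, y) = -3 + V*y
F(U, C) = 2*C*(8 + C) (F(U, C) = (8 + C)*(2*C) = 2*C*(8 + C))
n(O) = -O (n(O) = 2*(-8)*(8 - 8) - O = 2*(-8)*0 - O = 0 - O = -O)
r = 5776 (r = (72 + 4)² = 76² = 5776)
r - n(5) = 5776 - (-1)*5 = 5776 - 1*(-5) = 5776 + 5 = 5781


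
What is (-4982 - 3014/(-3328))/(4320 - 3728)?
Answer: -8288541/985088 ≈ -8.4140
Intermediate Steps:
(-4982 - 3014/(-3328))/(4320 - 3728) = (-4982 - 3014*(-1/3328))/592 = (-4982 + 1507/1664)*(1/592) = -8288541/1664*1/592 = -8288541/985088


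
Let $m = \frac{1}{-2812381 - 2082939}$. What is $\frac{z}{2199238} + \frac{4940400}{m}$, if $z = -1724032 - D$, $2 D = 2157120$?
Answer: $- \frac{26594108397169833296}{1099619} \approx -2.4185 \cdot 10^{13}$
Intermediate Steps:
$m = - \frac{1}{4895320}$ ($m = \frac{1}{-4895320} = - \frac{1}{4895320} \approx -2.0428 \cdot 10^{-7}$)
$D = 1078560$ ($D = \frac{1}{2} \cdot 2157120 = 1078560$)
$z = -2802592$ ($z = -1724032 - 1078560 = -2802592$)
$\frac{z}{2199238} + \frac{4940400}{m} = - \frac{2802592}{2199238} + \frac{4940400}{- \frac{1}{4895320}} = \left(-2802592\right) \frac{1}{2199238} + 4940400 \left(-4895320\right) = - \frac{1401296}{1099619} - 24184838928000 = - \frac{26594108397169833296}{1099619}$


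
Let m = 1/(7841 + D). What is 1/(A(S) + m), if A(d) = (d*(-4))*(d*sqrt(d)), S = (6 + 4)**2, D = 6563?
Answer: -14404/5761599999 ≈ -2.5000e-6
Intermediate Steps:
S = 100 (S = 10**2 = 100)
m = 1/14404 (m = 1/(7841 + 6563) = 1/14404 ≈ 6.9425e-5)
A(d) = -4*d**(5/2) (A(d) = (-4*d)*d**(3/2) = -4*d**(5/2))
1/(A(S) + m) = 1/(-4*100**(5/2) + 1/14404) = 1/(-4*100000 + 1/14404) = 1/(-400000 + 1/14404) = 1/(-5761599999/14404) = -14404/5761599999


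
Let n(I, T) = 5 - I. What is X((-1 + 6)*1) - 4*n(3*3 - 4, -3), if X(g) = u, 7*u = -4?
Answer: -4/7 ≈ -0.57143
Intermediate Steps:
u = -4/7 (u = (⅐)*(-4) = -4/7 ≈ -0.57143)
X(g) = -4/7
X((-1 + 6)*1) - 4*n(3*3 - 4, -3) = -4/7 - 4*(5 - (3*3 - 4)) = -4/7 - 4*(5 - (9 - 4)) = -4/7 - 4*(5 - 1*5) = -4/7 - 4*(5 - 5) = -4/7 - 4*0 = -4/7 + 0 = -4/7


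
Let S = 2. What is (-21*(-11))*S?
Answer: 462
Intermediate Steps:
(-21*(-11))*S = -21*(-11)*2 = 231*2 = 462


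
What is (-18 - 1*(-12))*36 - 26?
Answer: -242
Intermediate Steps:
(-18 - 1*(-12))*36 - 26 = (-18 + 12)*36 - 26 = -6*36 - 26 = -216 - 26 = -242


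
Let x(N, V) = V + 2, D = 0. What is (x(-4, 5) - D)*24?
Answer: 168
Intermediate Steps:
x(N, V) = 2 + V
(x(-4, 5) - D)*24 = ((2 + 5) - 1*0)*24 = (7 + 0)*24 = 7*24 = 168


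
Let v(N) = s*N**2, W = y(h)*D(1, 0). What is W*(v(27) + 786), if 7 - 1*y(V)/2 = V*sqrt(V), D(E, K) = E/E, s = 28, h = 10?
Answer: 296772 - 423960*sqrt(10) ≈ -1.0439e+6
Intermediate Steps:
D(E, K) = 1
y(V) = 14 - 2*V**(3/2) (y(V) = 14 - 2*V*sqrt(V) = 14 - 2*V**(3/2))
W = 14 - 20*sqrt(10) (W = (14 - 20*sqrt(10))*1 = 14 - 20*sqrt(10) ≈ -49.246)
v(N) = 28*N**2
W*(v(27) + 786) = (14 - 20*sqrt(10))*(28*27**2 + 786) = (14 - 20*sqrt(10))*(28*729 + 786) = (14 - 20*sqrt(10))*(20412 + 786) = (14 - 20*sqrt(10))*21198 = 296772 - 423960*sqrt(10)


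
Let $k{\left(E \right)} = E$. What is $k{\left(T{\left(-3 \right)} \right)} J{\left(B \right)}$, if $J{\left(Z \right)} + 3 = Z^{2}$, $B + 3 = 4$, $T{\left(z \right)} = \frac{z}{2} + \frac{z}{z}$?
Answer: $1$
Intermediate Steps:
$T{\left(z \right)} = 1 + \frac{z}{2}$ ($T{\left(z \right)} = z \frac{1}{2} + 1 = \frac{z}{2} + 1 = 1 + \frac{z}{2}$)
$B = 1$ ($B = -3 + 4 = 1$)
$J{\left(Z \right)} = -3 + Z^{2}$
$k{\left(T{\left(-3 \right)} \right)} J{\left(B \right)} = \left(1 + \frac{1}{2} \left(-3\right)\right) \left(-3 + 1^{2}\right) = \left(1 - \frac{3}{2}\right) \left(-3 + 1\right) = \left(- \frac{1}{2}\right) \left(-2\right) = 1$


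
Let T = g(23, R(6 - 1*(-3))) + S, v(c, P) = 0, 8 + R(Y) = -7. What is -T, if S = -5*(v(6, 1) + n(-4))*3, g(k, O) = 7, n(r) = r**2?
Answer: 233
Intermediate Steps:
R(Y) = -15 (R(Y) = -8 - 7 = -15)
S = -240 (S = -5*(0 + (-4)**2)*3 = -5*(0 + 16)*3 = -80*3 = -5*48 = -240)
T = -233 (T = 7 - 240 = -233)
-T = -1*(-233) = 233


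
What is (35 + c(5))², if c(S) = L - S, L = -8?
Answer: 484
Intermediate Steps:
c(S) = -8 - S
(35 + c(5))² = (35 + (-8 - 1*5))² = (35 + (-8 - 5))² = (35 - 13)² = 22² = 484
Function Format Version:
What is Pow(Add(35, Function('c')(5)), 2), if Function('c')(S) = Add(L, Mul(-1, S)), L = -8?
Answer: 484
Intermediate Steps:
Function('c')(S) = Add(-8, Mul(-1, S))
Pow(Add(35, Function('c')(5)), 2) = Pow(Add(35, Add(-8, Mul(-1, 5))), 2) = Pow(Add(35, Add(-8, -5)), 2) = Pow(Add(35, -13), 2) = Pow(22, 2) = 484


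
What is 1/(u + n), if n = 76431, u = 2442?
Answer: 1/78873 ≈ 1.2679e-5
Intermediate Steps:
1/(u + n) = 1/(2442 + 76431) = 1/78873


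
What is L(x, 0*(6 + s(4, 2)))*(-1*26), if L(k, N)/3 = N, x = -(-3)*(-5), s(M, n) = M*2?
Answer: 0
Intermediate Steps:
s(M, n) = 2*M
x = -15 (x = -1*15 = -15)
L(k, N) = 3*N
L(x, 0*(6 + s(4, 2)))*(-1*26) = (3*(0*(6 + 2*4)))*(-1*26) = (3*(0*(6 + 8)))*(-26) = (3*(0*14))*(-26) = (3*0)*(-26) = 0*(-26) = 0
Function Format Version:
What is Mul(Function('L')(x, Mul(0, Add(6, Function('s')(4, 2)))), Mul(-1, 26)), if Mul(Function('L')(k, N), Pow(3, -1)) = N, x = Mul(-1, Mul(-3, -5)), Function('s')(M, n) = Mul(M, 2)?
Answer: 0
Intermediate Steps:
Function('s')(M, n) = Mul(2, M)
x = -15 (x = Mul(-1, 15) = -15)
Function('L')(k, N) = Mul(3, N)
Mul(Function('L')(x, Mul(0, Add(6, Function('s')(4, 2)))), Mul(-1, 26)) = Mul(Mul(3, Mul(0, Add(6, Mul(2, 4)))), Mul(-1, 26)) = Mul(Mul(3, Mul(0, Add(6, 8))), -26) = Mul(Mul(3, Mul(0, 14)), -26) = Mul(Mul(3, 0), -26) = Mul(0, -26) = 0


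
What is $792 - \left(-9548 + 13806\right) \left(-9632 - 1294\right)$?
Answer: $46523700$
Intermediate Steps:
$792 - \left(-9548 + 13806\right) \left(-9632 - 1294\right) = 792 - 4258 \left(-10926\right) = 792 - -46522908 = 792 + 46522908 = 46523700$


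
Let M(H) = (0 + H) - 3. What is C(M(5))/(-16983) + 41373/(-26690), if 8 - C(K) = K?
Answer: -13780349/8887770 ≈ -1.5505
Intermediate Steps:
M(H) = -3 + H (M(H) = H - 3 = -3 + H)
C(K) = 8 - K
C(M(5))/(-16983) + 41373/(-26690) = (8 - (-3 + 5))/(-16983) + 41373/(-26690) = (8 - 1*2)*(-1/16983) + 41373*(-1/26690) = (8 - 2)*(-1/16983) - 41373/26690 = 6*(-1/16983) - 41373/26690 = -2/5661 - 41373/26690 = -13780349/8887770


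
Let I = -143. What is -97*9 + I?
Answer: -1016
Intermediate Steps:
-97*9 + I = -97*9 - 143 = -873 - 143 = -1016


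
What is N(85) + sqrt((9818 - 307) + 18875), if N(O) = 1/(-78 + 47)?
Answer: -1/31 + 3*sqrt(3154) ≈ 168.45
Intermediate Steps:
N(O) = -1/31 (N(O) = 1/(-31) = -1/31)
N(85) + sqrt((9818 - 307) + 18875) = -1/31 + sqrt((9818 - 307) + 18875) = -1/31 + sqrt(9511 + 18875) = -1/31 + sqrt(28386) = -1/31 + 3*sqrt(3154)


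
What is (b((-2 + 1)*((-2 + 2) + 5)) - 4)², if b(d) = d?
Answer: 81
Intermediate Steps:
(b((-2 + 1)*((-2 + 2) + 5)) - 4)² = ((-2 + 1)*((-2 + 2) + 5) - 4)² = (-(0 + 5) - 4)² = (-1*5 - 4)² = (-5 - 4)² = (-9)² = 81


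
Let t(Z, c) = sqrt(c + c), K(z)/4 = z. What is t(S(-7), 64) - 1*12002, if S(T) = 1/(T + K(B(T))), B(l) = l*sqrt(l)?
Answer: -12002 + 8*sqrt(2) ≈ -11991.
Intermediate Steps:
B(l) = l**(3/2)
K(z) = 4*z
S(T) = 1/(T + 4*T**(3/2))
t(Z, c) = sqrt(2)*sqrt(c) (t(Z, c) = sqrt(2*c) = sqrt(2)*sqrt(c))
t(S(-7), 64) - 1*12002 = sqrt(2)*sqrt(64) - 1*12002 = sqrt(2)*8 - 12002 = 8*sqrt(2) - 12002 = -12002 + 8*sqrt(2)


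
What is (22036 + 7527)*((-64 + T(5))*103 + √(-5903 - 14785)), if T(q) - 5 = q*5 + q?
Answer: -88304681 + 118252*I*√1293 ≈ -8.8305e+7 + 4.2521e+6*I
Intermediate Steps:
T(q) = 5 + 6*q (T(q) = 5 + (q*5 + q) = 5 + (5*q + q) = 5 + 6*q)
(22036 + 7527)*((-64 + T(5))*103 + √(-5903 - 14785)) = (22036 + 7527)*((-64 + (5 + 6*5))*103 + √(-5903 - 14785)) = 29563*((-64 + (5 + 30))*103 + √(-20688)) = 29563*((-64 + 35)*103 + 4*I*√1293) = 29563*(-29*103 + 4*I*√1293) = 29563*(-2987 + 4*I*√1293) = -88304681 + 118252*I*√1293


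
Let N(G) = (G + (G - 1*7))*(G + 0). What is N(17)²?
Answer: 210681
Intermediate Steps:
N(G) = G*(-7 + 2*G) (N(G) = (G + (G - 7))*G = (G + (-7 + G))*G = (-7 + 2*G)*G = G*(-7 + 2*G))
N(17)² = (17*(-7 + 2*17))² = (17*(-7 + 34))² = (17*27)² = 459² = 210681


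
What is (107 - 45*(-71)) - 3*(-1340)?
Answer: 7322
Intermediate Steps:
(107 - 45*(-71)) - 3*(-1340) = (107 + 3195) - 1*(-4020) = 3302 + 4020 = 7322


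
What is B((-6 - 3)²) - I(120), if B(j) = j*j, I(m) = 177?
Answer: 6384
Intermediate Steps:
B(j) = j²
B((-6 - 3)²) - I(120) = ((-6 - 3)²)² - 1*177 = ((-9)²)² - 177 = 81² - 177 = 6561 - 177 = 6384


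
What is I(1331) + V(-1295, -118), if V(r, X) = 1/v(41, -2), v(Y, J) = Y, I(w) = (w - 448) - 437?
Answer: 18287/41 ≈ 446.02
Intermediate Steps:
I(w) = -885 + w (I(w) = (-448 + w) - 437 = -885 + w)
V(r, X) = 1/41
I(1331) + V(-1295, -118) = (-885 + 1331) + 1/41 = 446 + 1/41 = 18287/41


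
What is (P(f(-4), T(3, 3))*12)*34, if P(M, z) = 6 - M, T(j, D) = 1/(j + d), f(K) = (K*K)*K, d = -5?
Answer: 28560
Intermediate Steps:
f(K) = K³ (f(K) = K²*K = K³)
T(j, D) = 1/(-5 + j) (T(j, D) = 1/(j - 5) = 1/(-5 + j))
(P(f(-4), T(3, 3))*12)*34 = ((6 - 1*(-4)³)*12)*34 = ((6 - 1*(-64))*12)*34 = ((6 + 64)*12)*34 = (70*12)*34 = 840*34 = 28560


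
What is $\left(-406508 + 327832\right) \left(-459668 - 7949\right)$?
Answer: $36790235092$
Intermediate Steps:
$\left(-406508 + 327832\right) \left(-459668 - 7949\right) = \left(-78676\right) \left(-467617\right) = 36790235092$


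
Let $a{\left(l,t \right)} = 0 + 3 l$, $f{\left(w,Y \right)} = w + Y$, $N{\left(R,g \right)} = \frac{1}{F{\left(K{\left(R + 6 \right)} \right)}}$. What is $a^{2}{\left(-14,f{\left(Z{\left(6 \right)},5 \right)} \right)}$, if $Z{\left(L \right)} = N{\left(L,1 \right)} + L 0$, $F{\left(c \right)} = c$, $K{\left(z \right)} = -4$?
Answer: $1764$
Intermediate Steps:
$N{\left(R,g \right)} = - \frac{1}{4}$ ($N{\left(R,g \right)} = \frac{1}{-4} = - \frac{1}{4}$)
$Z{\left(L \right)} = - \frac{1}{4}$ ($Z{\left(L \right)} = - \frac{1}{4} + L 0 = - \frac{1}{4} + 0 = - \frac{1}{4}$)
$f{\left(w,Y \right)} = Y + w$
$a{\left(l,t \right)} = 3 l$
$a^{2}{\left(-14,f{\left(Z{\left(6 \right)},5 \right)} \right)} = \left(3 \left(-14\right)\right)^{2} = \left(-42\right)^{2} = 1764$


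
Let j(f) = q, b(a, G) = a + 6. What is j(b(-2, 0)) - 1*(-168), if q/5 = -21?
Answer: 63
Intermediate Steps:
b(a, G) = 6 + a
q = -105 (q = 5*(-21) = -105)
j(f) = -105
j(b(-2, 0)) - 1*(-168) = -105 - 1*(-168) = -105 + 168 = 63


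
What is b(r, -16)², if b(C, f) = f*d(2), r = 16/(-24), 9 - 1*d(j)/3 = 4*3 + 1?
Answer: 36864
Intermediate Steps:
d(j) = -12 (d(j) = 27 - 3*(4*3 + 1) = 27 - 3*(12 + 1) = 27 - 3*13 = 27 - 39 = -12)
r = -⅔ (r = 16*(-1/24) = -⅔ ≈ -0.66667)
b(C, f) = -12*f (b(C, f) = f*(-12) = -12*f)
b(r, -16)² = (-12*(-16))² = 192² = 36864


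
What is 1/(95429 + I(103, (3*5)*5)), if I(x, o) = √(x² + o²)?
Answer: 95429/9106677807 - √16234/9106677807 ≈ 1.0465e-5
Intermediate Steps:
I(x, o) = √(o² + x²)
1/(95429 + I(103, (3*5)*5)) = 1/(95429 + √(((3*5)*5)² + 103²)) = 1/(95429 + √((15*5)² + 10609)) = 1/(95429 + √(75² + 10609)) = 1/(95429 + √(5625 + 10609)) = 1/(95429 + √16234)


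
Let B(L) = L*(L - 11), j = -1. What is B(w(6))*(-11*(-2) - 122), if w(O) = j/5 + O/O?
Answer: 816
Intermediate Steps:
w(O) = ⅘ (w(O) = -1/5 + O/O = -1*⅕ + 1 = -⅕ + 1 = ⅘)
B(L) = L*(-11 + L)
B(w(6))*(-11*(-2) - 122) = (4*(-11 + ⅘)/5)*(-11*(-2) - 122) = ((⅘)*(-51/5))*(22 - 122) = -204/25*(-100) = 816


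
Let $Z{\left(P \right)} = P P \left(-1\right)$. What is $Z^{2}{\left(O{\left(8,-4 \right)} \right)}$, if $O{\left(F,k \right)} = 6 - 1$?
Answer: $625$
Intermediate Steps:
$O{\left(F,k \right)} = 5$ ($O{\left(F,k \right)} = 6 - 1 = 5$)
$Z{\left(P \right)} = - P^{2}$ ($Z{\left(P \right)} = P^{2} \left(-1\right) = - P^{2}$)
$Z^{2}{\left(O{\left(8,-4 \right)} \right)} = \left(- 5^{2}\right)^{2} = \left(\left(-1\right) 25\right)^{2} = \left(-25\right)^{2} = 625$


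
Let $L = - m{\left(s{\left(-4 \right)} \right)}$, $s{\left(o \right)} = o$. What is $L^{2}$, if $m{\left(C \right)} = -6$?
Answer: $36$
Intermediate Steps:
$L = 6$ ($L = \left(-1\right) \left(-6\right) = 6$)
$L^{2} = 6^{2} = 36$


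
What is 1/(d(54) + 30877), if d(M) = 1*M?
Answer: 1/30931 ≈ 3.2330e-5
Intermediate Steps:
d(M) = M
1/(d(54) + 30877) = 1/(54 + 30877) = 1/30931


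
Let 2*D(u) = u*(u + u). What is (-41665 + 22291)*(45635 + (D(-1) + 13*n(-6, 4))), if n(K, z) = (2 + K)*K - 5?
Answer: -888937242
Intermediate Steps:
n(K, z) = -5 + K*(2 + K) (n(K, z) = K*(2 + K) - 5 = -5 + K*(2 + K))
D(u) = u² (D(u) = (u*(u + u))/2 = (u*(2*u))/2 = (2*u²)/2 = u²)
(-41665 + 22291)*(45635 + (D(-1) + 13*n(-6, 4))) = (-41665 + 22291)*(45635 + ((-1)² + 13*(-5 + (-6)² + 2*(-6)))) = -19374*(45635 + (1 + 13*(-5 + 36 - 12))) = -19374*(45635 + (1 + 13*19)) = -19374*(45635 + (1 + 247)) = -19374*(45635 + 248) = -19374*45883 = -888937242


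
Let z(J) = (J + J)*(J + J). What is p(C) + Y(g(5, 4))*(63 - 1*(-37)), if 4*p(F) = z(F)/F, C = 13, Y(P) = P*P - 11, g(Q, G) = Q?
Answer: 1413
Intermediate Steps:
z(J) = 4*J**2 (z(J) = (2*J)*(2*J) = 4*J**2)
Y(P) = -11 + P**2 (Y(P) = P**2 - 11 = -11 + P**2)
p(F) = F (p(F) = ((4*F**2)/F)/4 = (4*F)/4 = F)
p(C) + Y(g(5, 4))*(63 - 1*(-37)) = 13 + (-11 + 5**2)*(63 - 1*(-37)) = 13 + (-11 + 25)*(63 + 37) = 13 + 14*100 = 13 + 1400 = 1413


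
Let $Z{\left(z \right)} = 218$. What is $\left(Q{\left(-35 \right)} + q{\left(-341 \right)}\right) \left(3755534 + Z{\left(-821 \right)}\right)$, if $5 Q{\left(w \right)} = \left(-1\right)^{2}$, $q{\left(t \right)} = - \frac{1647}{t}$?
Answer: $\frac{2928120832}{155} \approx 1.8891 \cdot 10^{7}$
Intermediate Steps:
$Q{\left(w \right)} = \frac{1}{5}$ ($Q{\left(w \right)} = \frac{\left(-1\right)^{2}}{5} = \frac{1}{5} \cdot 1 = \frac{1}{5}$)
$\left(Q{\left(-35 \right)} + q{\left(-341 \right)}\right) \left(3755534 + Z{\left(-821 \right)}\right) = \left(\frac{1}{5} - \frac{1647}{-341}\right) \left(3755534 + 218\right) = \left(\frac{1}{5} - - \frac{1647}{341}\right) 3755752 = \left(\frac{1}{5} + \frac{1647}{341}\right) 3755752 = \frac{8576}{1705} \cdot 3755752 = \frac{2928120832}{155}$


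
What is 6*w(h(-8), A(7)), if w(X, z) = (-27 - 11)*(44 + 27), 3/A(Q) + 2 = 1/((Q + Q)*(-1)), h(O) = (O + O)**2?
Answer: -16188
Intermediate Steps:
h(O) = 4*O**2 (h(O) = (2*O)**2 = 4*O**2)
A(Q) = 3/(-2 - 1/(2*Q)) (A(Q) = 3/(-2 + 1/((Q + Q)*(-1))) = 3/(-2 - 1/(2*Q)))
w(X, z) = -2698 (w(X, z) = -38*71 = -2698)
6*w(h(-8), A(7)) = 6*(-2698) = -16188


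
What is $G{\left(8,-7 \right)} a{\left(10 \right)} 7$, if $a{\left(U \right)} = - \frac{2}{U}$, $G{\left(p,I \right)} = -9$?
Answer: $\frac{63}{5} \approx 12.6$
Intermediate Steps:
$G{\left(8,-7 \right)} a{\left(10 \right)} 7 = - 9 \left(- \frac{2}{10}\right) 7 = - 9 \left(\left(-2\right) \frac{1}{10}\right) 7 = \left(-9\right) \left(- \frac{1}{5}\right) 7 = \frac{9}{5} \cdot 7 = \frac{63}{5}$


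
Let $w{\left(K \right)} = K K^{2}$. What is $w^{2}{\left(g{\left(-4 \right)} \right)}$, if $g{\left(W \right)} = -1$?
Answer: $1$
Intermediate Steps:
$w{\left(K \right)} = K^{3}$
$w^{2}{\left(g{\left(-4 \right)} \right)} = \left(\left(-1\right)^{3}\right)^{2} = \left(-1\right)^{2} = 1$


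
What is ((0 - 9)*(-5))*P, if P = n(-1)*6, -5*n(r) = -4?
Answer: 216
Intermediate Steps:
n(r) = ⅘ (n(r) = -⅕*(-4) = ⅘)
P = 24/5 (P = (⅘)*6 = 24/5 ≈ 4.8000)
((0 - 9)*(-5))*P = ((0 - 9)*(-5))*(24/5) = -9*(-5)*(24/5) = 45*(24/5) = 216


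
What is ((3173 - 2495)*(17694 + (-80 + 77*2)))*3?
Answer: 36140112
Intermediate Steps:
((3173 - 2495)*(17694 + (-80 + 77*2)))*3 = (678*(17694 + (-80 + 154)))*3 = (678*(17694 + 74))*3 = (678*17768)*3 = 12046704*3 = 36140112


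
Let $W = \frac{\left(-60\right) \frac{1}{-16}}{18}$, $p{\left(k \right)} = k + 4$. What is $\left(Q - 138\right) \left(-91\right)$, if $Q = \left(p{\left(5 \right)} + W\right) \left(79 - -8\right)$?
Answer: $- \frac{482755}{8} \approx -60344.0$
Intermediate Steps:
$p{\left(k \right)} = 4 + k$
$W = \frac{5}{24}$ ($W = \left(-60\right) \left(- \frac{1}{16}\right) \frac{1}{18} = \frac{15}{4} \cdot \frac{1}{18} = \frac{5}{24} \approx 0.20833$)
$Q = \frac{6409}{8}$ ($Q = \left(\left(4 + 5\right) + \frac{5}{24}\right) \left(79 - -8\right) = \left(9 + \frac{5}{24}\right) \left(79 + 8\right) = \frac{221}{24} \cdot 87 = \frac{6409}{8} \approx 801.13$)
$\left(Q - 138\right) \left(-91\right) = \left(\frac{6409}{8} - 138\right) \left(-91\right) = \frac{5305}{8} \left(-91\right) = - \frac{482755}{8}$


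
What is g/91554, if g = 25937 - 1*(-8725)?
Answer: 5777/15259 ≈ 0.37860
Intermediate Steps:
g = 34662 (g = 25937 + 8725 = 34662)
g/91554 = 34662/91554 = 34662*(1/91554) = 5777/15259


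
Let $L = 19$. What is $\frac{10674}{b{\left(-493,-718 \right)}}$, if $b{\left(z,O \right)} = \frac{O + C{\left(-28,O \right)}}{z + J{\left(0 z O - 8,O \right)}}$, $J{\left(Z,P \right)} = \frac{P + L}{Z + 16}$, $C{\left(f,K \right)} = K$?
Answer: $\frac{24779691}{5744} \approx 4314.0$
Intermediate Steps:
$J{\left(Z,P \right)} = \frac{19 + P}{16 + Z}$ ($J{\left(Z,P \right)} = \frac{P + 19}{Z + 16} = \frac{19 + P}{16 + Z}$)
$b{\left(z,O \right)} = \frac{2 O}{\frac{19}{8} + z + \frac{O}{8}}$ ($b{\left(z,O \right)} = \frac{O + O}{z + \frac{19 + O}{16 + \left(0 z O - 8\right)}} = \frac{2 O}{z + \frac{19 + O}{16 - \left(8 + 0 O\right)}} = \frac{2 O}{z + \frac{19 + O}{16 + \left(0 - 8\right)}} = \frac{2 O}{z + \frac{19 + O}{16 - 8}} = \frac{2 O}{z + \frac{19 + O}{8}} = \frac{2 O}{z + \left(\frac{19}{8} + \frac{O}{8}\right)} = \frac{2 O}{\frac{19}{8} + z + \frac{O}{8}}$)
$\frac{10674}{b{\left(-493,-718 \right)}} = \frac{10674}{16 \left(-718\right) \frac{1}{19 - 718 + 8 \left(-493\right)}} = \frac{10674}{16 \left(-718\right) \frac{1}{19 - 718 - 3944}} = \frac{10674}{16 \left(-718\right) \frac{1}{-4643}} = \frac{10674}{16 \left(-718\right) \left(- \frac{1}{4643}\right)} = \frac{10674}{\frac{11488}{4643}} = 10674 \cdot \frac{4643}{11488} = \frac{24779691}{5744}$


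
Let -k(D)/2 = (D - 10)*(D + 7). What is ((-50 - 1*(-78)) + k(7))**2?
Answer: 12544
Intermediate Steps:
k(D) = -2*(-10 + D)*(7 + D) (k(D) = -2*(D - 10)*(D + 7) = -2*(-10 + D)*(7 + D))
((-50 - 1*(-78)) + k(7))**2 = ((-50 - 1*(-78)) + (140 - 2*7**2 + 6*7))**2 = ((-50 + 78) + (140 - 2*49 + 42))**2 = (28 + (140 - 98 + 42))**2 = (28 + 84)**2 = 112**2 = 12544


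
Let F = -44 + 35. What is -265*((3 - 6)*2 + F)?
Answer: 3975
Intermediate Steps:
F = -9
-265*((3 - 6)*2 + F) = -265*((3 - 6)*2 - 9) = -265*(-3*2 - 9) = -265*(-6 - 9) = -265*(-15) = 3975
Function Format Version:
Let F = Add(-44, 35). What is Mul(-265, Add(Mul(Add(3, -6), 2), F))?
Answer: 3975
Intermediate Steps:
F = -9
Mul(-265, Add(Mul(Add(3, -6), 2), F)) = Mul(-265, Add(Mul(Add(3, -6), 2), -9)) = Mul(-265, Add(Mul(-3, 2), -9)) = Mul(-265, Add(-6, -9)) = Mul(-265, -15) = 3975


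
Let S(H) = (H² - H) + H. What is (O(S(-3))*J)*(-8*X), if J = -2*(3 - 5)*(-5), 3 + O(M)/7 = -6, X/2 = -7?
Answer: 141120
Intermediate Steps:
X = -14 (X = 2*(-7) = -14)
S(H) = H²
O(M) = -63 (O(M) = -21 + 7*(-6) = -21 - 42 = -63)
J = -20 (J = -(-4)*(-5) = -2*10 = -20)
(O(S(-3))*J)*(-8*X) = (-63*(-20))*(-8*(-14)) = 1260*112 = 141120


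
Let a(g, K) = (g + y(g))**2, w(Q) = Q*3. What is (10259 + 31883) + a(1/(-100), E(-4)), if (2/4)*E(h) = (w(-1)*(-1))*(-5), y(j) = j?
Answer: 105355001/2500 ≈ 42142.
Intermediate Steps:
w(Q) = 3*Q
E(h) = -30 (E(h) = 2*(((3*(-1))*(-1))*(-5)) = 2*(-3*(-1)*(-5)) = 2*(3*(-5)) = 2*(-15) = -30)
a(g, K) = 4*g**2 (a(g, K) = (g + g)**2 = (2*g)**2 = 4*g**2)
(10259 + 31883) + a(1/(-100), E(-4)) = (10259 + 31883) + 4*(1/(-100))**2 = 42142 + 4*(-1/100)**2 = 42142 + 4*(1/10000) = 42142 + 1/2500 = 105355001/2500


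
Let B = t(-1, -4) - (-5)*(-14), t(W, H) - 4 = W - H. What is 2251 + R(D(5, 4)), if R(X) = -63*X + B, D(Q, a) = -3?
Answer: 2377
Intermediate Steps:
t(W, H) = 4 + W - H (t(W, H) = 4 + (W - H) = 4 + W - H)
B = -63 (B = (4 - 1 - 1*(-4)) - (-5)*(-14) = (4 - 1 + 4) - 1*70 = 7 - 70 = -63)
R(X) = -63 - 63*X (R(X) = -63*X - 63 = -63 - 63*X)
2251 + R(D(5, 4)) = 2251 + (-63 - 63*(-3)) = 2251 + (-63 + 189) = 2251 + 126 = 2377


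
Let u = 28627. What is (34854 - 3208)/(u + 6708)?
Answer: 31646/35335 ≈ 0.89560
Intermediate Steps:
(34854 - 3208)/(u + 6708) = (34854 - 3208)/(28627 + 6708) = 31646/35335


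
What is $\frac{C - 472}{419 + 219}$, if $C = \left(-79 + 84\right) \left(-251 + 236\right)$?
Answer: $- \frac{547}{638} \approx -0.85737$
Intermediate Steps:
$C = -75$ ($C = 5 \left(-15\right) = -75$)
$\frac{C - 472}{419 + 219} = \frac{-75 - 472}{419 + 219} = - \frac{547}{638}$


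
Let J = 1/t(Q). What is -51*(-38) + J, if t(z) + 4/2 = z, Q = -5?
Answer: 13565/7 ≈ 1937.9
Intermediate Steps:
t(z) = -2 + z
J = -⅐ (J = 1/(-2 - 5) = 1/(-7) = -⅐ ≈ -0.14286)
-51*(-38) + J = -51*(-38) - ⅐ = 1938 - ⅐ = 13565/7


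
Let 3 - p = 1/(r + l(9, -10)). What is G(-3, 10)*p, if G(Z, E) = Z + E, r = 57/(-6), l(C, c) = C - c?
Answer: 385/19 ≈ 20.263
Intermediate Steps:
r = -19/2 (r = 57*(-⅙) = -19/2 ≈ -9.5000)
G(Z, E) = E + Z
p = 55/19 (p = 3 - 1/(-19/2 + (9 - 1*(-10))) = 3 - 1/(-19/2 + (9 + 10)) = 3 - 1/(-19/2 + 19) = 3 - 1/19/2 = 3 - 1*2/19 = 3 - 2/19 = 55/19 ≈ 2.8947)
G(-3, 10)*p = (10 - 3)*(55/19) = 7*(55/19) = 385/19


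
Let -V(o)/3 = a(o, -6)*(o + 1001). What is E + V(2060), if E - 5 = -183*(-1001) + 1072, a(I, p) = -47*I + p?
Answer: 889337418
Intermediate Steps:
a(I, p) = p - 47*I
E = 184260 (E = 5 + (-183*(-1001) + 1072) = 5 + (183183 + 1072) = 5 + 184255 = 184260)
V(o) = -3*(-6 - 47*o)*(1001 + o) (V(o) = -3*(-6 - 47*o)*(o + 1001) = -3*(-6 - 47*o)*(1001 + o))
E + V(2060) = 184260 + 3*(6 + 47*2060)*(1001 + 2060) = 184260 + 3*(6 + 96820)*3061 = 184260 + 3*96826*3061 = 184260 + 889153158 = 889337418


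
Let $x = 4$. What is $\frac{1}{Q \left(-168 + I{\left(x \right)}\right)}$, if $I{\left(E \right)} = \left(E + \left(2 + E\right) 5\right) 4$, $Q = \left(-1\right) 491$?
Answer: $\frac{1}{15712} \approx 6.3646 \cdot 10^{-5}$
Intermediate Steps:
$Q = -491$
$I{\left(E \right)} = 40 + 24 E$ ($I{\left(E \right)} = \left(E + \left(10 + 5 E\right)\right) 4 = \left(10 + 6 E\right) 4 = 40 + 24 E$)
$\frac{1}{Q \left(-168 + I{\left(x \right)}\right)} = \frac{1}{\left(-491\right) \left(-168 + \left(40 + 24 \cdot 4\right)\right)} = \frac{1}{\left(-491\right) \left(-168 + \left(40 + 96\right)\right)} = \frac{1}{\left(-491\right) \left(-168 + 136\right)} = \frac{1}{\left(-491\right) \left(-32\right)} = \frac{1}{15712}$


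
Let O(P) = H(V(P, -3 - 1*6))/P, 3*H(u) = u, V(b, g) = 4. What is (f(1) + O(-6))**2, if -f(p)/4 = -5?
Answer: 31684/81 ≈ 391.16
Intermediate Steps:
H(u) = u/3
f(p) = 20 (f(p) = -4*(-5) = 20)
O(P) = 4/(3*P) (O(P) = ((1/3)*4)/P = 4/(3*P))
(f(1) + O(-6))**2 = (20 + (4/3)/(-6))**2 = (20 + (4/3)*(-1/6))**2 = (20 - 2/9)**2 = (178/9)**2 = 31684/81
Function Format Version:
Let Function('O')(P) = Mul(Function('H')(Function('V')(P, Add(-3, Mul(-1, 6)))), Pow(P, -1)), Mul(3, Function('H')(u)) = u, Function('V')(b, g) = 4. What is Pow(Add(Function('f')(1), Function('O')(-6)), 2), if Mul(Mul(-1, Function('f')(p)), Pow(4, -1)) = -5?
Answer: Rational(31684, 81) ≈ 391.16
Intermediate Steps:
Function('H')(u) = Mul(Rational(1, 3), u)
Function('f')(p) = 20 (Function('f')(p) = Mul(-4, -5) = 20)
Function('O')(P) = Mul(Rational(4, 3), Pow(P, -1)) (Function('O')(P) = Mul(Mul(Rational(1, 3), 4), Pow(P, -1)) = Mul(Rational(4, 3), Pow(P, -1)))
Pow(Add(Function('f')(1), Function('O')(-6)), 2) = Pow(Add(20, Mul(Rational(4, 3), Pow(-6, -1))), 2) = Pow(Add(20, Mul(Rational(4, 3), Rational(-1, 6))), 2) = Pow(Add(20, Rational(-2, 9)), 2) = Pow(Rational(178, 9), 2) = Rational(31684, 81)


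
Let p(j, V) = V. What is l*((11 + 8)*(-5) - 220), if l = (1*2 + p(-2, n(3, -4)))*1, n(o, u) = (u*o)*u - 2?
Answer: -15120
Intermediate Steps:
n(o, u) = -2 + o*u² (n(o, u) = (o*u)*u - 2 = o*u² - 2 = -2 + o*u²)
l = 48 (l = (1*2 + (-2 + 3*(-4)²))*1 = (2 + (-2 + 3*16))*1 = (2 + (-2 + 48))*1 = (2 + 46)*1 = 48*1 = 48)
l*((11 + 8)*(-5) - 220) = 48*((11 + 8)*(-5) - 220) = 48*(19*(-5) - 220) = 48*(-95 - 220) = 48*(-315) = -15120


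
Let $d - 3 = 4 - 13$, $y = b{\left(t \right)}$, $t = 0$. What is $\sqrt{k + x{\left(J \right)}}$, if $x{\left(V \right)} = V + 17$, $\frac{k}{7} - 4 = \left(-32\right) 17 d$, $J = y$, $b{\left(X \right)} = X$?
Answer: $\sqrt{22893} \approx 151.3$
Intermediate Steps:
$y = 0$
$d = -6$ ($d = 3 + \left(4 - 13\right) = 3 - 9 = -6$)
$J = 0$
$k = 22876$ ($k = 28 + 7 \left(-32\right) 17 \left(-6\right) = 28 + 7 \left(\left(-544\right) \left(-6\right)\right) = 28 + 7 \cdot 3264 = 28 + 22848 = 22876$)
$x{\left(V \right)} = 17 + V$
$\sqrt{k + x{\left(J \right)}} = \sqrt{22876 + \left(17 + 0\right)} = \sqrt{22876 + 17} = \sqrt{22893}$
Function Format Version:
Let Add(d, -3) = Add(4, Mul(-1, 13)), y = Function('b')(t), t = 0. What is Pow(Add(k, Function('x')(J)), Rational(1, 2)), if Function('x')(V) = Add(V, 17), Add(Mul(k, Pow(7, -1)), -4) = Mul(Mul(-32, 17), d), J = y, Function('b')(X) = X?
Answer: Pow(22893, Rational(1, 2)) ≈ 151.30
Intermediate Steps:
y = 0
d = -6 (d = Add(3, Add(4, Mul(-1, 13))) = Add(3, Add(4, -13)) = Add(3, -9) = -6)
J = 0
k = 22876 (k = Add(28, Mul(7, Mul(Mul(-32, 17), -6))) = Add(28, Mul(7, Mul(-544, -6))) = Add(28, Mul(7, 3264)) = Add(28, 22848) = 22876)
Function('x')(V) = Add(17, V)
Pow(Add(k, Function('x')(J)), Rational(1, 2)) = Pow(Add(22876, Add(17, 0)), Rational(1, 2)) = Pow(Add(22876, 17), Rational(1, 2)) = Pow(22893, Rational(1, 2))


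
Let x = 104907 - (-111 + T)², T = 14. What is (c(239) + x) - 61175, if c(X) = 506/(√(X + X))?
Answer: 34323 + 253*√478/239 ≈ 34346.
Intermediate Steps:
c(X) = 253*√2/√X (c(X) = 506/(√(2*X)) = 506/((√2*√X)) = 506*(√2/(2*√X)) = 253*√2/√X)
x = 95498 (x = 104907 - (-111 + 14)² = 104907 - 1*(-97)² = 104907 - 1*9409 = 104907 - 9409 = 95498)
(c(239) + x) - 61175 = (253*√2/√239 + 95498) - 61175 = (253*√2*(√239/239) + 95498) - 61175 = (253*√478/239 + 95498) - 61175 = (95498 + 253*√478/239) - 61175 = 34323 + 253*√478/239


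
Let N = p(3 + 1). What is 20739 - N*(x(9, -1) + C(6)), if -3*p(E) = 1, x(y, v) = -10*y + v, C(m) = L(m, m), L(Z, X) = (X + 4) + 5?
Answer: 62141/3 ≈ 20714.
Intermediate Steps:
L(Z, X) = 9 + X (L(Z, X) = (4 + X) + 5 = 9 + X)
C(m) = 9 + m
x(y, v) = v - 10*y
p(E) = -1/3 (p(E) = -1/3*1 = -1/3)
N = -1/3 ≈ -0.33333
20739 - N*(x(9, -1) + C(6)) = 20739 - (-1)*((-1 - 10*9) + (9 + 6))/3 = 20739 - (-1)*((-1 - 90) + 15)/3 = 20739 - (-1)*(-91 + 15)/3 = 20739 - (-1)*(-76)/3 = 20739 - 1*76/3 = 20739 - 76/3 = 62141/3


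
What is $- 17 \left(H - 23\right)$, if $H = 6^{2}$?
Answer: $-221$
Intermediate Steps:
$H = 36$
$- 17 \left(H - 23\right) = - 17 \left(36 - 23\right) = \left(-17\right) 13 = -221$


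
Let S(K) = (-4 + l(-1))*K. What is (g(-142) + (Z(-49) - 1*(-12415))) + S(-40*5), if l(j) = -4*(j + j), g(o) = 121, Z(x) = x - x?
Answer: 11736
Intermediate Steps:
Z(x) = 0
l(j) = -8*j
S(K) = 4*K (S(K) = (-4 - 8*(-1))*K = (-4 + 8)*K = 4*K)
(g(-142) + (Z(-49) - 1*(-12415))) + S(-40*5) = (121 + (0 - 1*(-12415))) + 4*(-40*5) = (121 + (0 + 12415)) + 4*(-200) = (121 + 12415) - 800 = 12536 - 800 = 11736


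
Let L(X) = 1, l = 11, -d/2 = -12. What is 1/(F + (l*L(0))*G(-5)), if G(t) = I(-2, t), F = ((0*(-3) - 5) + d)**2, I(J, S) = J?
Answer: 1/339 ≈ 0.0029499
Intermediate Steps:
d = 24 (d = -2*(-12) = 24)
F = 361 (F = ((0*(-3) - 5) + 24)**2 = ((0 - 5) + 24)**2 = (-5 + 24)**2 = 19**2 = 361)
G(t) = -2
1/(F + (l*L(0))*G(-5)) = 1/(361 + (11*1)*(-2)) = 1/(361 + 11*(-2)) = 1/(361 - 22) = 1/339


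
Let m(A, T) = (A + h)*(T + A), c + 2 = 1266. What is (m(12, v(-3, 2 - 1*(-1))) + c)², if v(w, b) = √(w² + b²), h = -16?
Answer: 1478944 - 29184*√2 ≈ 1.4377e+6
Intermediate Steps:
c = 1264 (c = -2 + 1266 = 1264)
v(w, b) = √(b² + w²)
m(A, T) = (-16 + A)*(A + T) (m(A, T) = (A - 16)*(T + A) = (-16 + A)*(A + T))
(m(12, v(-3, 2 - 1*(-1))) + c)² = ((12² - 16*12 - 16*√((2 - 1*(-1))² + (-3)²) + 12*√((2 - 1*(-1))² + (-3)²)) + 1264)² = ((144 - 192 - 16*√((2 + 1)² + 9) + 12*√((2 + 1)² + 9)) + 1264)² = ((144 - 192 - 16*√(3² + 9) + 12*√(3² + 9)) + 1264)² = ((144 - 192 - 16*√(9 + 9) + 12*√(9 + 9)) + 1264)² = ((144 - 192 - 48*√2 + 12*√18) + 1264)² = ((144 - 192 - 48*√2 + 12*(3*√2)) + 1264)² = ((144 - 192 - 48*√2 + 36*√2) + 1264)² = ((-48 - 12*√2) + 1264)² = (1216 - 12*√2)²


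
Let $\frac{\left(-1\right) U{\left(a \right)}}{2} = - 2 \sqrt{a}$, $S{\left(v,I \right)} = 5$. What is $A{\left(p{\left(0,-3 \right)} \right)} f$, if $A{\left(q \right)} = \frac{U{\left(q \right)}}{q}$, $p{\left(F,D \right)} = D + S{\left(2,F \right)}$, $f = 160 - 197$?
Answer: $- 74 \sqrt{2} \approx -104.65$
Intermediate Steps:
$f = -37$
$p{\left(F,D \right)} = 5 + D$ ($p{\left(F,D \right)} = D + 5 = 5 + D$)
$U{\left(a \right)} = 4 \sqrt{a}$ ($U{\left(a \right)} = - 2 \left(- 2 \sqrt{a}\right) = 4 \sqrt{a}$)
$A{\left(q \right)} = \frac{4}{\sqrt{q}}$ ($A{\left(q \right)} = \frac{4 \sqrt{q}}{q} = \frac{4}{\sqrt{q}}$)
$A{\left(p{\left(0,-3 \right)} \right)} f = \frac{4}{\sqrt{5 - 3}} \left(-37\right) = \frac{4}{\sqrt{2}} \left(-37\right) = 4 \frac{\sqrt{2}}{2} \left(-37\right) = 2 \sqrt{2} \left(-37\right) = - 74 \sqrt{2}$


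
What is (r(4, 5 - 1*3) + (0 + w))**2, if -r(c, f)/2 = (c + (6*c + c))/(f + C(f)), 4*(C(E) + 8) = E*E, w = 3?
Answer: 6241/25 ≈ 249.64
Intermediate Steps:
C(E) = -8 + E**2/4 (C(E) = -8 + (E*E)/4 = -8 + E**2/4)
r(c, f) = -16*c/(-8 + f + f**2/4) (r(c, f) = -2*(c + (6*c + c))/(f + (-8 + f**2/4)) = -2*(c + 7*c)/(-8 + f + f**2/4) = -2*8*c/(-8 + f + f**2/4) = -16*c/(-8 + f + f**2/4))
(r(4, 5 - 1*3) + (0 + w))**2 = (-64*4/(-32 + (5 - 1*3)**2 + 4*(5 - 1*3)) + (0 + 3))**2 = (-64*4/(-32 + (5 - 3)**2 + 4*(5 - 3)) + 3)**2 = (-64*4/(-32 + 2**2 + 4*2) + 3)**2 = (-64*4/(-32 + 4 + 8) + 3)**2 = (-64*4/(-20) + 3)**2 = (-64*4*(-1/20) + 3)**2 = (64/5 + 3)**2 = (79/5)**2 = 6241/25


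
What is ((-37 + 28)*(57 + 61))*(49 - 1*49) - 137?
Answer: -137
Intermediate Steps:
((-37 + 28)*(57 + 61))*(49 - 1*49) - 137 = (-9*118)*(49 - 49) - 137 = -1062*0 - 137 = 0 - 137 = -137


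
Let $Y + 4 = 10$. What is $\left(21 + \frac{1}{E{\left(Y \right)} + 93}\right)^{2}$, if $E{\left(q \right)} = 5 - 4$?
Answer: $\frac{3900625}{8836} \approx 441.45$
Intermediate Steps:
$Y = 6$ ($Y = -4 + 10 = 6$)
$E{\left(q \right)} = 1$
$\left(21 + \frac{1}{E{\left(Y \right)} + 93}\right)^{2} = \left(21 + \frac{1}{1 + 93}\right)^{2} = \left(21 + \frac{1}{94}\right)^{2} = \left(\frac{1975}{94}\right)^{2} = \frac{3900625}{8836}$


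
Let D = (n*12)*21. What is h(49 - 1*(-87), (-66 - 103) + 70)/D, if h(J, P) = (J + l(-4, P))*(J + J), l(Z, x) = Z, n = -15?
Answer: -2992/315 ≈ -9.4984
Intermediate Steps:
D = -3780 (D = -15*12*21 = -180*21 = -3780)
h(J, P) = 2*J*(-4 + J) (h(J, P) = (J - 4)*(J + J) = (-4 + J)*(2*J) = 2*J*(-4 + J))
h(49 - 1*(-87), (-66 - 103) + 70)/D = (2*(49 - 1*(-87))*(-4 + (49 - 1*(-87))))/(-3780) = (2*(49 + 87)*(-4 + (49 + 87)))*(-1/3780) = (2*136*(-4 + 136))*(-1/3780) = (2*136*132)*(-1/3780) = 35904*(-1/3780) = -2992/315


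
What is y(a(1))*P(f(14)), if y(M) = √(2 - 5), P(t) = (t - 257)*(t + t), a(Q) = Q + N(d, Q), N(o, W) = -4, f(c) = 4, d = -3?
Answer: -2024*I*√3 ≈ -3505.7*I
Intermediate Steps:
a(Q) = -4 + Q (a(Q) = Q - 4 = -4 + Q)
P(t) = 2*t*(-257 + t) (P(t) = (-257 + t)*(2*t) = 2*t*(-257 + t))
y(M) = I*√3 (y(M) = √(-3) = I*√3)
y(a(1))*P(f(14)) = (I*√3)*(2*4*(-257 + 4)) = (I*√3)*(2*4*(-253)) = (I*√3)*(-2024) = -2024*I*√3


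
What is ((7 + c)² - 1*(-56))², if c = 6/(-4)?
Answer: 119025/16 ≈ 7439.1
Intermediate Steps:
c = -3/2 (c = 6*(-¼) = -3/2 ≈ -1.5000)
((7 + c)² - 1*(-56))² = ((7 - 3/2)² - 1*(-56))² = ((11/2)² + 56)² = (121/4 + 56)² = (345/4)² = 119025/16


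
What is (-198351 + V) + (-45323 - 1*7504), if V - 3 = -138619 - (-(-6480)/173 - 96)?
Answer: -67424234/173 ≈ -3.8974e+5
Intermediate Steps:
V = -23970440/173 (V = 3 + (-138619 - (-(-6480)/173 - 96)) = 3 + (-138619 - (-60*(-108/173) - 96)) = 3 + (-138619 - (6480/173 - 96)) = 3 + (-138619 - 1*(-10128/173)) = 3 + (-138619 + 10128/173) = 3 - 23970959/173 = -23970440/173 ≈ -1.3856e+5)
(-198351 + V) + (-45323 - 1*7504) = (-198351 - 23970440/173) + (-45323 - 1*7504) = -58285163/173 + (-45323 - 7504) = -58285163/173 - 52827 = -67424234/173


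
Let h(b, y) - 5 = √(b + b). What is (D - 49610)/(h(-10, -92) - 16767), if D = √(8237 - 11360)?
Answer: 207890705/70241166 + √1735/46827444 - 8381*I*√347/46827444 + 24805*I*√5/70241166 ≈ 2.9597 - 0.0025443*I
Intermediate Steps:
D = 3*I*√347 (D = √(-3123) = 3*I*√347 ≈ 55.884*I)
h(b, y) = 5 + √2*√b (h(b, y) = 5 + √(b + b) = 5 + √(2*b) = 5 + √2*√b)
(D - 49610)/(h(-10, -92) - 16767) = (3*I*√347 - 49610)/((5 + √2*√(-10)) - 16767) = (-49610 + 3*I*√347)/((5 + √2*(I*√10)) - 16767) = (-49610 + 3*I*√347)/((5 + 2*I*√5) - 16767) = (-49610 + 3*I*√347)/(-16762 + 2*I*√5)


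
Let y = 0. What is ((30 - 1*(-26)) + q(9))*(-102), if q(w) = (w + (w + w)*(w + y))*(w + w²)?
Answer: -1575492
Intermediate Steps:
q(w) = (w + w²)*(w + 2*w²) (q(w) = (w + (w + w)*(w + 0))*(w + w²) = (w + (2*w)*w)*(w + w²) = (w + 2*w²)*(w + w²) = (w + w²)*(w + 2*w²))
((30 - 1*(-26)) + q(9))*(-102) = ((30 - 1*(-26)) + 9²*(1 + 2*9² + 3*9))*(-102) = ((30 + 26) + 81*(1 + 2*81 + 27))*(-102) = (56 + 81*(1 + 162 + 27))*(-102) = (56 + 81*190)*(-102) = (56 + 15390)*(-102) = 15446*(-102) = -1575492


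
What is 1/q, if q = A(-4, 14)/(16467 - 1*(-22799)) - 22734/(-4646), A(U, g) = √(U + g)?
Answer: 20356279188063498/99608190042203797 - 105946127257*√10/99608190042203797 ≈ 0.20436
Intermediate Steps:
q = 11367/2323 + √10/39266 (q = √(-4 + 14)/(16467 - 1*(-22799)) - 22734/(-4646) = √10/(16467 + 22799) - 22734*(-1/4646) = √10/39266 + 11367/2323 = 11367/2323 + √10/39266 ≈ 4.8933)
1/q = 1/(11367/2323 + √10/39266)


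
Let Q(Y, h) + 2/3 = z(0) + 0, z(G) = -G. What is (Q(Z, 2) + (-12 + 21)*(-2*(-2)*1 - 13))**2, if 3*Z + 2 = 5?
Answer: 60025/9 ≈ 6669.4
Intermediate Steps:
Z = 1 (Z = -2/3 + (1/3)*5 = -2/3 + 5/3 = 1)
Q(Y, h) = -2/3 (Q(Y, h) = -2/3 + (-1*0 + 0) = -2/3 + (0 + 0) = -2/3 + 0 = -2/3)
(Q(Z, 2) + (-12 + 21)*(-2*(-2)*1 - 13))**2 = (-2/3 + (-12 + 21)*(-2*(-2)*1 - 13))**2 = (-2/3 + 9*(4*1 - 13))**2 = (-2/3 + 9*(4 - 13))**2 = (-2/3 + 9*(-9))**2 = (-2/3 - 81)**2 = (-245/3)**2 = 60025/9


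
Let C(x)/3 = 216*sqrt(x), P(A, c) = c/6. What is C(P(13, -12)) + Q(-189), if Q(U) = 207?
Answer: 207 + 648*I*sqrt(2) ≈ 207.0 + 916.41*I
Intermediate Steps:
P(A, c) = c/6 (P(A, c) = c*(1/6) = c/6)
C(x) = 648*sqrt(x) (C(x) = 3*(216*sqrt(x)) = 648*sqrt(x))
C(P(13, -12)) + Q(-189) = 648*sqrt((1/6)*(-12)) + 207 = 648*sqrt(-2) + 207 = 648*(I*sqrt(2)) + 207 = 648*I*sqrt(2) + 207 = 207 + 648*I*sqrt(2)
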